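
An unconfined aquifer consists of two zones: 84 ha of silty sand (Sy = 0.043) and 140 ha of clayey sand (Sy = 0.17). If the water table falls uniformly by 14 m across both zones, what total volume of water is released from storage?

A₁ = 84 ha = 8.4 × 10^5 m²; A₂ = 140 ha = 1.4 × 10^6 m²
ΔV₁ = 0.043 × 8.4 × 10^5 × 14 = 5.057 × 10^5 m³
ΔV₂ = 0.17 × 1.4 × 10^6 × 14 = 3.332 × 10^6 m³
ΔV = ΔV₁ + ΔV₂ = 3.838 × 10^6 m³

ΔV ≈ 3.84 × 10^6 m³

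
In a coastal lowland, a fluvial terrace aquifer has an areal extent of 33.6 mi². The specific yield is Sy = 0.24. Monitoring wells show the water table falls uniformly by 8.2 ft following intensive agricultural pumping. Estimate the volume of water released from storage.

ΔV ≈ 5.22 × 10^7 m³

A = 33.6 mi² = 8.702 × 10^7 m²
Δh = 8.2 ft = 2.499 m
ΔV = Sy × A × Δh = 0.24 × 8.702 × 10^7 m² × 2.499 m = 5.22 × 10^7 m³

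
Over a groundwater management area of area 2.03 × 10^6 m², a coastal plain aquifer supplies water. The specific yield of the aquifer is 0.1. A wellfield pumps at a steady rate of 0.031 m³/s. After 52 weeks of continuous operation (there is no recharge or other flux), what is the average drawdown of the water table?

Q = 0.031 m³/s = 2678 m³/d
t = 52 weeks = 364 d
ΔV = Q × t = 2678 m³/d × 364 d = 9.749 × 10^5 m³
Δh = ΔV / (Sy × A) = 9.749 × 10^5 / (0.1 × 2.03 × 10^6) = 4.803 m

Δh ≈ 4.8 m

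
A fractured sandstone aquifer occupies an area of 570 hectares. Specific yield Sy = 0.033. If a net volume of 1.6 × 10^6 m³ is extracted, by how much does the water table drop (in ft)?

Δh ≈ 27.9 ft

A = 570 hectares = 5.7 × 10^6 m²
Δh = ΔV / (Sy × A) = 1.6 × 10^6 m³ / (0.033 × 5.7 × 10^6 m²) = 8.506 m
Δh = 8.506 m = 27.91 ft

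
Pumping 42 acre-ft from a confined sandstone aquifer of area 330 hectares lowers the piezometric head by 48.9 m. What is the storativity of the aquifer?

S ≈ 3.2 × 10^-4

A = 330 hectares = 3.3 × 10^6 m²
ΔV = 42 acre-ft = 51810 m³
S = ΔV / (A × Δh) = 51810 m³ / (3.3 × 10^6 m² × 48.9 m) = 3.21 × 10^-4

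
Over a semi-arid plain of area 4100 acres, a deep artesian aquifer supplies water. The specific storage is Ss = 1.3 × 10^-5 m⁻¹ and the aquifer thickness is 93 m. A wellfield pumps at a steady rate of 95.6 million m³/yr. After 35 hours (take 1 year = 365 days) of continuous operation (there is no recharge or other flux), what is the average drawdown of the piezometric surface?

Δh ≈ 19 m

S = Ss × b = 1.3 × 10^-5 m⁻¹ × 93 m = 1.209 × 10^-3
A = 4100 acres = 1.659 × 10^7 m²
Q = 95.6 million m³/yr = 2.619 × 10^5 m³/d
t = 35 hours = 1.458 d
ΔV = Q × t = 2.619 × 10^5 m³/d × 1.458 d = 3.82 × 10^5 m³
Δh = ΔV / (S × A) = 3.82 × 10^5 / (0.001209 × 1.659 × 10^7) = 19.04 m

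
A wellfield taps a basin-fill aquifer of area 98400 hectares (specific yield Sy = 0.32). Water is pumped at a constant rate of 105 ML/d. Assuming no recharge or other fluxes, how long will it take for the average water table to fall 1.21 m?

A = 98400 hectares = 9.84 × 10^8 m²
ΔV = Sy × A × Δh = 0.32 × 9.84 × 10^8 × 1.21 = 3.81 × 10^8 m³
Q = 105 ML/d = 1.05 × 10^5 m³/d
t = ΔV / Q = 3.81 × 10^8 m³ / 1.05 × 10^5 m³/d = 3629 d

t ≈ 3630 days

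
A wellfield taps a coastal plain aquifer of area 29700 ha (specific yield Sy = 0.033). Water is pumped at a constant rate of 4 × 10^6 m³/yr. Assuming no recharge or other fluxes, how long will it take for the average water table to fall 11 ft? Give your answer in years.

A = 29700 ha = 2.97 × 10^8 m²
Δh = 11 ft = 3.353 m
ΔV = Sy × A × Δh = 0.033 × 2.97 × 10^8 × 3.353 = 3.286 × 10^7 m³
Q = 4 × 10^6 m³/yr = 10960 m³/d
t = ΔV / Q = 3.286 × 10^7 m³ / 10960 m³/d = 2999 d
t = 2999 d ≈ 8.215 years

t ≈ 8.22 years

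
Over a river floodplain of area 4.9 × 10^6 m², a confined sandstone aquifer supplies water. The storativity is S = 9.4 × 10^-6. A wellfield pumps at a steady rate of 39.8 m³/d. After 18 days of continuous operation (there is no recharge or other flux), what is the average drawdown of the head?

ΔV = Q × t = 39.8 m³/d × 18 d = 716.4 m³
Δh = ΔV / (S × A) = 716.4 / (9.4 × 10^-6 × 4.9 × 10^6) = 15.55 m

Δh ≈ 15.6 m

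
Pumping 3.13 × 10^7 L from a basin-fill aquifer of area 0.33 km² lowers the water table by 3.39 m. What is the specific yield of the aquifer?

A = 0.33 km² = 3.3 × 10^5 m²
ΔV = 3.13 × 10^7 L = 31300 m³
Sy = ΔV / (A × Δh) = 31300 m³ / (3.3 × 10^5 m² × 3.39 m) = 0.02798

Sy ≈ 0.028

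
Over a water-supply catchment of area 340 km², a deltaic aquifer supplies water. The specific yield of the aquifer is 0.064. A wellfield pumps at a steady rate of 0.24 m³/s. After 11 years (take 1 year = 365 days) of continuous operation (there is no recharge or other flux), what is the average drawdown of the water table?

A = 340 km² = 3.4 × 10^8 m²
Q = 0.24 m³/s = 20740 m³/d
t = 11 years = 4015 d
ΔV = Q × t = 20740 m³/d × 4015 d = 8.326 × 10^7 m³
Δh = ΔV / (Sy × A) = 8.326 × 10^7 / (0.064 × 3.4 × 10^8) = 3.826 m

Δh ≈ 3.83 m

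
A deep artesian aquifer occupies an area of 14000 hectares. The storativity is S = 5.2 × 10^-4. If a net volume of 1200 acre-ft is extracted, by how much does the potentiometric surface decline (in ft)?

A = 14000 hectares = 1.4 × 10^8 m²
ΔV = 1200 acre-ft = 1.48 × 10^6 m³
Δh = ΔV / (S × A) = 1.48 × 10^6 m³ / (5.2 × 10^-4 × 1.4 × 10^8 m²) = 20.33 m
Δh = 20.33 m = 66.71 ft

Δh ≈ 66.7 ft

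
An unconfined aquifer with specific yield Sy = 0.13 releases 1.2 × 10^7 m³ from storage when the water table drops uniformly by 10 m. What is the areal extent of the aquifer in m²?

A ≈ 9.23 × 10^6 m²

A = ΔV / (Sy × Δh) = 1.2 × 10^7 / (0.13 × 10) = 9.231 × 10^6 m²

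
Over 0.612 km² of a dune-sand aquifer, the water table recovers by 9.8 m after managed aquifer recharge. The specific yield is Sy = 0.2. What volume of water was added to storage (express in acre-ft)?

ΔV ≈ 972 acre-ft

A = 0.612 km² = 6.12 × 10^5 m²
ΔV = Sy × A × Δh = 0.2 × 6.12 × 10^5 m² × 9.8 m = 1.2 × 10^6 m³
ΔV = 1.2 × 10^6 m³ = 972.5 acre-ft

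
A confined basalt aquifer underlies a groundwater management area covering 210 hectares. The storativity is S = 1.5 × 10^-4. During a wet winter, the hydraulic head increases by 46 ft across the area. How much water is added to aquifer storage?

ΔV ≈ 4420 m³

A = 210 hectares = 2.1 × 10^6 m²
Δh = 46 ft = 14.02 m
ΔV = S × A × Δh = 1.5 × 10^-4 × 2.1 × 10^6 m² × 14.02 m = 4417 m³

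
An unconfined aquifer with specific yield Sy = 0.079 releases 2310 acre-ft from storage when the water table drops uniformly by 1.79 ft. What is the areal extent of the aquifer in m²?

Δh = 1.79 ft = 0.5456 m
ΔV = 2310 acre-ft = 2.849 × 10^6 m³
A = ΔV / (Sy × Δh) = 2.849 × 10^6 / (0.079 × 0.5456) = 6.611 × 10^7 m²

A ≈ 6.61 × 10^7 m²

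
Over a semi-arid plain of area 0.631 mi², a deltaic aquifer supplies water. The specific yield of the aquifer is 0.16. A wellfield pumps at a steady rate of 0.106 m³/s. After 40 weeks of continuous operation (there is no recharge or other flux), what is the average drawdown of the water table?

Δh ≈ 9.81 m

A = 0.631 mi² = 1.634 × 10^6 m²
Q = 0.106 m³/s = 9158 m³/d
t = 40 weeks = 280 d
ΔV = Q × t = 9158 m³/d × 280 d = 2.564 × 10^6 m³
Δh = ΔV / (Sy × A) = 2.564 × 10^6 / (0.16 × 1.634 × 10^6) = 9.807 m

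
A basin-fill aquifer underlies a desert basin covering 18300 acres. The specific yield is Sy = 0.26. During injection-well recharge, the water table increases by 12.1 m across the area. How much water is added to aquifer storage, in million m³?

A = 18300 acres = 7.406 × 10^7 m²
ΔV = Sy × A × Δh = 0.26 × 7.406 × 10^7 m² × 12.1 m = 2.33 × 10^8 m³
ΔV = 2.33 × 10^8 m³ = 233 million m³

ΔV ≈ 233 million m³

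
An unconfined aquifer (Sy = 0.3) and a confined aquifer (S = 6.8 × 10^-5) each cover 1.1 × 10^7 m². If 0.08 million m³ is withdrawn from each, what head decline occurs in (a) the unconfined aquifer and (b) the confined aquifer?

ΔV = 0.08 million m³ = 80000 m³
Unconfined: Δh_u = ΔV/(Sy·A) = 80000/(0.3 × 1.1 × 10^7) = 0.02424 m
Confined: Δh_c = ΔV/(S·A) = 80000/(6.8 × 10^-5 × 1.1 × 10^7) = 107 m

Δh_u ≈ 0.0242 m; Δh_c ≈ 107 m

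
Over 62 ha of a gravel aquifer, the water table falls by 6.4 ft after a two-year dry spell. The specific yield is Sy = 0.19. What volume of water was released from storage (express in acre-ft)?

A = 62 ha = 6.2 × 10^5 m²
Δh = 6.4 ft = 1.951 m
ΔV = Sy × A × Δh = 0.19 × 6.2 × 10^5 m² × 1.951 m = 2.298 × 10^5 m³
ΔV = 2.298 × 10^5 m³ = 186.3 acre-ft

ΔV ≈ 186 acre-ft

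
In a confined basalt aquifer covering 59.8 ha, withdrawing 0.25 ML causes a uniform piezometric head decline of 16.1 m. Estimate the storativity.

A = 59.8 ha = 5.98 × 10^5 m²
ΔV = 0.25 ML = 250 m³
S = ΔV / (A × Δh) = 250 m³ / (5.98 × 10^5 m² × 16.1 m) = 2.597 × 10^-5

S ≈ 2.6 × 10^-5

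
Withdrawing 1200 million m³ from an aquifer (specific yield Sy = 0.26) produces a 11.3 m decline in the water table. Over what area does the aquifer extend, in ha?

A ≈ 40800 ha

ΔV = 1200 million m³ = 1.2 × 10^9 m³
A = ΔV / (Sy × Δh) = 1.2 × 10^9 / (0.26 × 11.3) = 4.084 × 10^8 m²
A = 4.084 × 10^8 m² = 40840 ha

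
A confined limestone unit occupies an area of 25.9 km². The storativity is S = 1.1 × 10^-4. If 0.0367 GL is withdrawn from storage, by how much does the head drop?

A = 25.9 km² = 2.59 × 10^7 m²
ΔV = 0.0367 GL = 36700 m³
Δh = ΔV / (S × A) = 36700 m³ / (1.1 × 10^-4 × 2.59 × 10^7 m²) = 12.88 m

Δh ≈ 12.9 m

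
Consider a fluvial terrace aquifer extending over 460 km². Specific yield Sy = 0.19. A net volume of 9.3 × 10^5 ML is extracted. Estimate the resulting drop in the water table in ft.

A = 460 km² = 4.6 × 10^8 m²
ΔV = 9.3 × 10^5 ML = 9.3 × 10^8 m³
Δh = ΔV / (Sy × A) = 9.3 × 10^8 m³ / (0.19 × 4.6 × 10^8 m²) = 10.64 m
Δh = 10.64 m = 34.91 ft

Δh ≈ 34.9 ft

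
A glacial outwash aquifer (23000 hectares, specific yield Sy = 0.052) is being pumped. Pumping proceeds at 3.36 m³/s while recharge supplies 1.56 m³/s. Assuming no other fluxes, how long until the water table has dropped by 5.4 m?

t ≈ 415 days

A = 23000 hectares = 2.3 × 10^8 m²
ΔV = Sy × A × Δh = 0.052 × 2.3 × 10^8 × 5.4 = 6.458 × 10^7 m³
Net withdrawal = 3.36 − 1.56 = 1.8 m³/s = 1.555 × 10^5 m³/d
t = ΔV / Q = 6.458 × 10^7 m³ / 1.555 × 10^5 m³/d = 415.3 d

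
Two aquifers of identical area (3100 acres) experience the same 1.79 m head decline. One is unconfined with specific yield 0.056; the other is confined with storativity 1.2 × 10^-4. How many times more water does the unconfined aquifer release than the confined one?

A = 3100 acres = 1.255 × 10^7 m²
Unconfined: ΔV_u = Sy × A × Δh = 0.056 × 1.255 × 10^7 × 1.79 = 1.258 × 10^6 m³
Confined: ΔV_c = S × A × Δh = 1.2 × 10^-4 × 1.255 × 10^7 × 1.79 = 2695 m³
Ratio = ΔV_u / ΔV_c = Sy / S = 0.056 / 1.2 × 10^-4 = 466.7

ΔV_u / ΔV_c ≈ 467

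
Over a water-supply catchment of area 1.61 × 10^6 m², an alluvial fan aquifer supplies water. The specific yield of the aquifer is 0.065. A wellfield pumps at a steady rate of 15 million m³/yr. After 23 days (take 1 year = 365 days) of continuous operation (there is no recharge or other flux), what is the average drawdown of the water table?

Q = 15 million m³/yr = 41100 m³/d
ΔV = Q × t = 41100 m³/d × 23 d = 9.452 × 10^5 m³
Δh = ΔV / (Sy × A) = 9.452 × 10^5 / (0.065 × 1.61 × 10^6) = 9.032 m

Δh ≈ 9.03 m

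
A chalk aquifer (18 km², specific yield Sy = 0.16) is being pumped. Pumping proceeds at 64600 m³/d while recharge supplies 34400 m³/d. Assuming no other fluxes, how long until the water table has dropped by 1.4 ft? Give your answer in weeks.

A = 18 km² = 1.8 × 10^7 m²
Δh = 1.4 ft = 0.4267 m
ΔV = Sy × A × Δh = 0.16 × 1.8 × 10^7 × 0.4267 = 1.229 × 10^6 m³
Net withdrawal = 64600 − 34400 = 30200 m³/d
t = ΔV / Q = 1.229 × 10^6 m³ / 30200 m³/d = 40.69 d
t = 40.69 d ≈ 5.813 weeks

t ≈ 5.81 weeks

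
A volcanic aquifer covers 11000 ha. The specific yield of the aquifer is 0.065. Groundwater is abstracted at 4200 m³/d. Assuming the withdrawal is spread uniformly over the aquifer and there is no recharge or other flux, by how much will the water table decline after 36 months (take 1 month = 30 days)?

A = 11000 ha = 1.1 × 10^8 m²
t = 36 months = 1080 d
ΔV = Q × t = 4200 m³/d × 1080 d = 4.536 × 10^6 m³
Δh = ΔV / (Sy × A) = 4.536 × 10^6 / (0.065 × 1.1 × 10^8) = 0.6344 m

Δh ≈ 0.634 m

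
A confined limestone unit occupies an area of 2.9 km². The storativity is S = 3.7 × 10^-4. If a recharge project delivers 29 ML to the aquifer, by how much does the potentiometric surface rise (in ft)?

Δh ≈ 88.7 ft

A = 2.9 km² = 2.9 × 10^6 m²
ΔV = 29 ML = 29000 m³
Δh = ΔV / (S × A) = 29000 m³ / (3.7 × 10^-4 × 2.9 × 10^6 m²) = 27.03 m
Δh = 27.03 m = 88.67 ft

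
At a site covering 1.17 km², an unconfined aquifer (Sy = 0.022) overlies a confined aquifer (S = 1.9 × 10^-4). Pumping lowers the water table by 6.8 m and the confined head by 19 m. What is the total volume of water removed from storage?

ΔV ≈ 1.79 × 10^5 m³

A = 1.17 km² = 1.17 × 10^6 m²
Unconfined: ΔV_u = Sy × A × Δh_u = 0.022 × 1.17 × 10^6 × 6.8 = 1.75 × 10^5 m³
Confined: ΔV_c = S × A × Δh_c = 1.9 × 10^-4 × 1.17 × 10^6 × 19 = 4224 m³
Total ΔV = 1.75 × 10^5 + 4224 = 1.793 × 10^5 m³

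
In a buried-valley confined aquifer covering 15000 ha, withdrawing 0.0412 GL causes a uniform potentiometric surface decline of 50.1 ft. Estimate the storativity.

A = 15000 ha = 1.5 × 10^8 m²
Δh = 50.1 ft = 15.27 m
ΔV = 0.0412 GL = 41200 m³
S = ΔV / (A × Δh) = 41200 m³ / (1.5 × 10^8 m² × 15.27 m) = 1.799 × 10^-5

S ≈ 1.8 × 10^-5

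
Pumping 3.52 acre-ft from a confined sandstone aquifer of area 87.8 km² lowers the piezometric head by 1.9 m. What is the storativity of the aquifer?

A = 87.8 km² = 8.78 × 10^7 m²
ΔV = 3.52 acre-ft = 4342 m³
S = ΔV / (A × Δh) = 4342 m³ / (8.78 × 10^7 m² × 1.9 m) = 2.603 × 10^-5

S ≈ 2.6 × 10^-5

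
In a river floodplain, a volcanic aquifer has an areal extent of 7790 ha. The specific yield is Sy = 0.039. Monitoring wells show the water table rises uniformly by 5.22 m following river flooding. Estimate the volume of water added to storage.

A = 7790 ha = 7.79 × 10^7 m²
ΔV = Sy × A × Δh = 0.039 × 7.79 × 10^7 m² × 5.22 m = 1.586 × 10^7 m³

ΔV ≈ 1.59 × 10^7 m³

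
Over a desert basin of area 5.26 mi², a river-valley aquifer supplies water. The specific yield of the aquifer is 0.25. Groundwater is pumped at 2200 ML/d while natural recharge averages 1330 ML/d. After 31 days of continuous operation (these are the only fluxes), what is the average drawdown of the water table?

A = 5.26 mi² = 1.362 × 10^7 m²
Net abstraction = 2200 − 1330 = 870 ML/d
Q_net = 870 ML/d = 8.7 × 10^5 m³/d
ΔV = Q × t = 8.7 × 10^5 m³/d × 31 d = 2.697 × 10^7 m³
Δh = ΔV / (Sy × A) = 2.697 × 10^7 / (0.25 × 1.362 × 10^7) = 7.919 m

Δh ≈ 7.92 m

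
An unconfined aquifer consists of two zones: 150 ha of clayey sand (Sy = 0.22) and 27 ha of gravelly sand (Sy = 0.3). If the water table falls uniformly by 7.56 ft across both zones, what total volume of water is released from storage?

A₁ = 150 ha = 1.5 × 10^6 m²; A₂ = 27 ha = 2.7 × 10^5 m²
Δh = 7.56 ft = 2.304 m
ΔV₁ = 0.22 × 1.5 × 10^6 × 2.304 = 7.604 × 10^5 m³
ΔV₂ = 0.3 × 2.7 × 10^5 × 2.304 = 1.866 × 10^5 m³
ΔV = ΔV₁ + ΔV₂ = 9.471 × 10^5 m³

ΔV ≈ 9.47 × 10^5 m³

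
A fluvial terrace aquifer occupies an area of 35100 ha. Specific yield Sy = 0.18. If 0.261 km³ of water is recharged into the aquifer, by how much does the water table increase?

Δh ≈ 4.13 m

A = 35100 ha = 3.51 × 10^8 m²
ΔV = 0.261 km³ = 2.61 × 10^8 m³
Δh = ΔV / (Sy × A) = 2.61 × 10^8 m³ / (0.18 × 3.51 × 10^8 m²) = 4.131 m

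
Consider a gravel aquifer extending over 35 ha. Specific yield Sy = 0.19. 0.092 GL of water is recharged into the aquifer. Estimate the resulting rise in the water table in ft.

Δh ≈ 4.54 ft

A = 35 ha = 3.5 × 10^5 m²
ΔV = 0.092 GL = 92000 m³
Δh = ΔV / (Sy × A) = 92000 m³ / (0.19 × 3.5 × 10^5 m²) = 1.383 m
Δh = 1.383 m = 4.539 ft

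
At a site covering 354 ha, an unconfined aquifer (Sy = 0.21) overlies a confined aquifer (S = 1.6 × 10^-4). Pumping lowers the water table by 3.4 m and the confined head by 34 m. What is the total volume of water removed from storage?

ΔV ≈ 2.55 × 10^6 m³

A = 354 ha = 3.54 × 10^6 m²
Unconfined: ΔV_u = Sy × A × Δh_u = 0.21 × 3.54 × 10^6 × 3.4 = 2.528 × 10^6 m³
Confined: ΔV_c = S × A × Δh_c = 1.6 × 10^-4 × 3.54 × 10^6 × 34 = 19260 m³
Total ΔV = 2.528 × 10^6 + 19260 = 2.547 × 10^6 m³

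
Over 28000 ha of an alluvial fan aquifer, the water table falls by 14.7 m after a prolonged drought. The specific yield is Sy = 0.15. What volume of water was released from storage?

A = 28000 ha = 2.8 × 10^8 m²
ΔV = Sy × A × Δh = 0.15 × 2.8 × 10^8 m² × 14.7 m = 6.174 × 10^8 m³

ΔV ≈ 6.17 × 10^8 m³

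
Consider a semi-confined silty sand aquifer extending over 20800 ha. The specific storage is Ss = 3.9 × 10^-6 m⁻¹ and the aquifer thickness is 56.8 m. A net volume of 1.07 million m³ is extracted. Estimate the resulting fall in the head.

S = Ss × b = 3.9 × 10^-6 m⁻¹ × 56.8 m = 2.215 × 10^-4
A = 20800 ha = 2.08 × 10^8 m²
ΔV = 1.07 million m³ = 1.07 × 10^6 m³
Δh = ΔV / (S × A) = 1.07 × 10^6 m³ / (2.215 × 10^-4 × 2.08 × 10^8 m²) = 23.22 m

Δh ≈ 23.2 m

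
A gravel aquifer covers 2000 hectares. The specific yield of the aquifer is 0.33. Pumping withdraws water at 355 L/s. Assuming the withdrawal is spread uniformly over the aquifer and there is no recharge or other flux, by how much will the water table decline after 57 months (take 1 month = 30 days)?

Δh ≈ 7.95 m

A = 2000 hectares = 2 × 10^7 m²
Q = 355 L/s = 30670 m³/d
t = 57 months = 1710 d
ΔV = Q × t = 30670 m³/d × 1710 d = 5.245 × 10^7 m³
Δh = ΔV / (Sy × A) = 5.245 × 10^7 / (0.33 × 2 × 10^7) = 7.947 m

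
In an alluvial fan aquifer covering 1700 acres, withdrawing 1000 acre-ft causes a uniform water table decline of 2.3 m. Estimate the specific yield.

Sy ≈ 0.078

A = 1700 acres = 6.88 × 10^6 m²
ΔV = 1000 acre-ft = 1.233 × 10^6 m³
Sy = ΔV / (A × Δh) = 1.233 × 10^6 m³ / (6.88 × 10^6 m² × 2.3 m) = 0.07795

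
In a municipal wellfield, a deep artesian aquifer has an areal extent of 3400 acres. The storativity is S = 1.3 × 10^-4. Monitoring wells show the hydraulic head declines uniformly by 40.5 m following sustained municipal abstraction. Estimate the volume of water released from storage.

A = 3400 acres = 1.376 × 10^7 m²
ΔV = S × A × Δh = 1.3 × 10^-4 × 1.376 × 10^7 m² × 40.5 m = 72440 m³

ΔV ≈ 72400 m³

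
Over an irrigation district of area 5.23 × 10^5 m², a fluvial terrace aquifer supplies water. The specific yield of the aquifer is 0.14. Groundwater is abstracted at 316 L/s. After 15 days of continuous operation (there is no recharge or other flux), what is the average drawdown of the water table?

Q = 316 L/s = 27300 m³/d
ΔV = Q × t = 27300 m³/d × 15 d = 4.095 × 10^5 m³
Δh = ΔV / (Sy × A) = 4.095 × 10^5 / (0.14 × 5.23 × 10^5) = 5.593 m

Δh ≈ 5.59 m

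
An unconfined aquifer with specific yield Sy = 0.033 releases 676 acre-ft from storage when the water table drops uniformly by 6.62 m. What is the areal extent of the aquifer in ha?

A ≈ 382 ha

ΔV = 676 acre-ft = 8.338 × 10^5 m³
A = ΔV / (Sy × Δh) = 8.338 × 10^5 / (0.033 × 6.62) = 3.817 × 10^6 m²
A = 3.817 × 10^6 m² = 381.7 ha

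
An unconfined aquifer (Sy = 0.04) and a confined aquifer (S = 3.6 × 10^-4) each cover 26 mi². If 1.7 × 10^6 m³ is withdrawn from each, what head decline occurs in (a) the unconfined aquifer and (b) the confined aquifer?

Δh_u ≈ 0.631 m; Δh_c ≈ 70.1 m

A = 26 mi² = 6.734 × 10^7 m²
Unconfined: Δh_u = ΔV/(Sy·A) = 1.7 × 10^6/(0.04 × 6.734 × 10^7) = 0.6311 m
Confined: Δh_c = ΔV/(S·A) = 1.7 × 10^6/(3.6 × 10^-4 × 6.734 × 10^7) = 70.13 m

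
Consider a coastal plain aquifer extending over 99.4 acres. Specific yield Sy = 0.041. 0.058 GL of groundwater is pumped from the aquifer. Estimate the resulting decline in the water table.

A = 99.4 acres = 4.023 × 10^5 m²
ΔV = 0.058 GL = 58000 m³
Δh = ΔV / (Sy × A) = 58000 m³ / (0.041 × 4.023 × 10^5 m²) = 3.517 m

Δh ≈ 3.52 m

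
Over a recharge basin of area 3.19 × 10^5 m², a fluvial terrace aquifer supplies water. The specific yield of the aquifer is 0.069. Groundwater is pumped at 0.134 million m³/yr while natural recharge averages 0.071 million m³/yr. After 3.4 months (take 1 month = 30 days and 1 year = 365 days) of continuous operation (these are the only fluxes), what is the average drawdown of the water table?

Net abstraction = 0.134 − 0.071 = 0.063 million m³/yr
Q_net = 0.063 million m³/yr = 172.6 m³/d
t = 3.4 months = 102 d
ΔV = Q × t = 172.6 m³/d × 102 d = 17610 m³
Δh = ΔV / (Sy × A) = 17610 / (0.069 × 3.19 × 10^5) = 0.7998 m

Δh ≈ 0.8 m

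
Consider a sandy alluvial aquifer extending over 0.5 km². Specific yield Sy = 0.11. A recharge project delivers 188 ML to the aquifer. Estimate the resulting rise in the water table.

Δh ≈ 3.42 m

A = 0.5 km² = 5 × 10^5 m²
ΔV = 188 ML = 1.88 × 10^5 m³
Δh = ΔV / (Sy × A) = 1.88 × 10^5 m³ / (0.11 × 5 × 10^5 m²) = 3.418 m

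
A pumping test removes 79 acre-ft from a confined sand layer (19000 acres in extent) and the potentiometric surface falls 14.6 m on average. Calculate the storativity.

S ≈ 8.7 × 10^-5

A = 19000 acres = 7.689 × 10^7 m²
ΔV = 79 acre-ft = 97450 m³
S = ΔV / (A × Δh) = 97450 m³ / (7.689 × 10^7 m² × 14.6 m) = 8.68 × 10^-5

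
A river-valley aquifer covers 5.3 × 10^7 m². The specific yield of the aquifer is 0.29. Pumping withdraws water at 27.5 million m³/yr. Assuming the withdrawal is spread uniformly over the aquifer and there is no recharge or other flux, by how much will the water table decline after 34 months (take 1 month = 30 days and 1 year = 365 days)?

Δh ≈ 5 m

Q = 27.5 million m³/yr = 75340 m³/d
t = 34 months = 1020 d
ΔV = Q × t = 75340 m³/d × 1020 d = 7.685 × 10^7 m³
Δh = ΔV / (Sy × A) = 7.685 × 10^7 / (0.29 × 5.3 × 10^7) = 5 m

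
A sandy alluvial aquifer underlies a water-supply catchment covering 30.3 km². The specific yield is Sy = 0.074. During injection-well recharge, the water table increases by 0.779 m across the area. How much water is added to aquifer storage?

ΔV ≈ 1.75 × 10^6 m³

A = 30.3 km² = 3.03 × 10^7 m²
ΔV = Sy × A × Δh = 0.074 × 3.03 × 10^7 m² × 0.779 m = 1.747 × 10^6 m³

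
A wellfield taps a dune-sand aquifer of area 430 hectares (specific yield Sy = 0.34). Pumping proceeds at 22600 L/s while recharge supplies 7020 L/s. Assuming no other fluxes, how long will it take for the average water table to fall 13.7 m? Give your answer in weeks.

t ≈ 2.13 weeks

A = 430 hectares = 4.3 × 10^6 m²
ΔV = Sy × A × Δh = 0.34 × 4.3 × 10^6 × 13.7 = 2.003 × 10^7 m³
Net withdrawal = 22600 − 7020 = 15580 L/s = 1.346 × 10^6 m³/d
t = ΔV / Q = 2.003 × 10^7 m³ / 1.346 × 10^6 m³/d = 14.88 d
t = 14.88 d ≈ 2.126 weeks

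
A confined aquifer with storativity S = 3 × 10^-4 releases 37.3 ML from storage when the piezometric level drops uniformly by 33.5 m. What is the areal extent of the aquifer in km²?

ΔV = 37.3 ML = 37300 m³
A = ΔV / (S × Δh) = 37300 / (3 × 10^-4 × 33.5) = 3.711 × 10^6 m²
A = 3.711 × 10^6 m² = 3.711 km²

A ≈ 3.71 km²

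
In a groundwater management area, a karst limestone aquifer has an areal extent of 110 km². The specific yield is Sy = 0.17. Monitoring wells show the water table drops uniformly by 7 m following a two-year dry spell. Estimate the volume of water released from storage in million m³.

A = 110 km² = 1.1 × 10^8 m²
ΔV = Sy × A × Δh = 0.17 × 1.1 × 10^8 m² × 7 m = 1.309 × 10^8 m³
ΔV = 1.309 × 10^8 m³ = 130.9 million m³

ΔV ≈ 131 million m³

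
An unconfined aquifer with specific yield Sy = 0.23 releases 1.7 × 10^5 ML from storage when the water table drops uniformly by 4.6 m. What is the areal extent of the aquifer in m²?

A ≈ 1.61 × 10^8 m²

ΔV = 1.7 × 10^5 ML = 1.7 × 10^8 m³
A = ΔV / (Sy × Δh) = 1.7 × 10^8 / (0.23 × 4.6) = 1.607 × 10^8 m²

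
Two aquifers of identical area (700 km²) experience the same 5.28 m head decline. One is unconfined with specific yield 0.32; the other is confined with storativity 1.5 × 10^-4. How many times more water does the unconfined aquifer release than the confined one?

ΔV_u / ΔV_c ≈ 2130

A = 700 km² = 7 × 10^8 m²
Unconfined: ΔV_u = Sy × A × Δh = 0.32 × 7 × 10^8 × 5.28 = 1.183 × 10^9 m³
Confined: ΔV_c = S × A × Δh = 1.5 × 10^-4 × 7 × 10^8 × 5.28 = 5.544 × 10^5 m³
Ratio = ΔV_u / ΔV_c = Sy / S = 0.32 / 1.5 × 10^-4 = 2133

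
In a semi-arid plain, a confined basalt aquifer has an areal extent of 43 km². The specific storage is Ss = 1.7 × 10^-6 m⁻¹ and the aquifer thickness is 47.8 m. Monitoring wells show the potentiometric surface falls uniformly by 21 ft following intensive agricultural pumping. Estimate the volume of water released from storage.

ΔV ≈ 22400 m³

S = Ss × b = 1.7 × 10^-6 m⁻¹ × 47.8 m = 8.126 × 10^-5
A = 43 km² = 4.3 × 10^7 m²
Δh = 21 ft = 6.401 m
ΔV = S × A × Δh = 8.126 × 10^-5 × 4.3 × 10^7 m² × 6.401 m = 22370 m³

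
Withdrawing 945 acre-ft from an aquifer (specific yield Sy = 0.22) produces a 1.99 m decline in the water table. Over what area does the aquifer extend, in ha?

ΔV = 945 acre-ft = 1.166 × 10^6 m³
A = ΔV / (Sy × Δh) = 1.166 × 10^6 / (0.22 × 1.99) = 2.662 × 10^6 m²
A = 2.662 × 10^6 m² = 266.2 ha

A ≈ 266 ha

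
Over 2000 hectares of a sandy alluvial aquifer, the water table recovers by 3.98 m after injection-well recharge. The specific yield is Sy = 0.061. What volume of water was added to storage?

A = 2000 hectares = 2 × 10^7 m²
ΔV = Sy × A × Δh = 0.061 × 2 × 10^7 m² × 3.98 m = 4.856 × 10^6 m³

ΔV ≈ 4.86 × 10^6 m³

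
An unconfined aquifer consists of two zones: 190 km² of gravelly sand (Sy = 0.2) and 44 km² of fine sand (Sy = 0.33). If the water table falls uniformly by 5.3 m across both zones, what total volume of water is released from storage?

ΔV ≈ 2.78 × 10^8 m³

A₁ = 190 km² = 1.9 × 10^8 m²; A₂ = 44 km² = 4.4 × 10^7 m²
ΔV₁ = 0.2 × 1.9 × 10^8 × 5.3 = 2.014 × 10^8 m³
ΔV₂ = 0.33 × 4.4 × 10^7 × 5.3 = 7.696 × 10^7 m³
ΔV = ΔV₁ + ΔV₂ = 2.784 × 10^8 m³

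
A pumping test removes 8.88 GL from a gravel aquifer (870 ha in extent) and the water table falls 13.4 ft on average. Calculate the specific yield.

A = 870 ha = 8.7 × 10^6 m²
Δh = 13.4 ft = 4.084 m
ΔV = 8.88 GL = 8.88 × 10^6 m³
Sy = ΔV / (A × Δh) = 8.88 × 10^6 m³ / (8.7 × 10^6 m² × 4.084 m) = 0.2499

Sy ≈ 0.25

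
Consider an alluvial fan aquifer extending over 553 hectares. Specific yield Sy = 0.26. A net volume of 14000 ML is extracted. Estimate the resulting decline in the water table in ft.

A = 553 hectares = 5.53 × 10^6 m²
ΔV = 14000 ML = 1.4 × 10^7 m³
Δh = ΔV / (Sy × A) = 1.4 × 10^7 m³ / (0.26 × 5.53 × 10^6 m²) = 9.737 m
Δh = 9.737 m = 31.95 ft

Δh ≈ 31.9 ft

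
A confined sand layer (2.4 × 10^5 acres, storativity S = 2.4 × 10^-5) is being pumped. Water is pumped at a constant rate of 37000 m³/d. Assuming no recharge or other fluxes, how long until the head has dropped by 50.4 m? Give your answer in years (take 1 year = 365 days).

t ≈ 0.087 years

A = 2.4 × 10^5 acres = 9.712 × 10^8 m²
ΔV = S × A × Δh = 2.4 × 10^-5 × 9.712 × 10^8 × 50.4 = 1.175 × 10^6 m³
t = ΔV / Q = 1.175 × 10^6 m³ / 37000 m³/d = 31.75 d
t = 31.75 d ≈ 0.08699 years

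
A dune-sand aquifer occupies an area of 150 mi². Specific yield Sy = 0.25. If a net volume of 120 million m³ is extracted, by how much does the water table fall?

A = 150 mi² = 3.885 × 10^8 m²
ΔV = 120 million m³ = 1.2 × 10^8 m³
Δh = ΔV / (Sy × A) = 1.2 × 10^8 m³ / (0.25 × 3.885 × 10^8 m²) = 1.236 m

Δh ≈ 1.24 m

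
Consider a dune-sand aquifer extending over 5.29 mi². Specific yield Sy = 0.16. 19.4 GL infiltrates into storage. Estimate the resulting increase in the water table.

Δh ≈ 8.85 m

A = 5.29 mi² = 1.37 × 10^7 m²
ΔV = 19.4 GL = 1.94 × 10^7 m³
Δh = ΔV / (Sy × A) = 1.94 × 10^7 m³ / (0.16 × 1.37 × 10^7 m²) = 8.85 m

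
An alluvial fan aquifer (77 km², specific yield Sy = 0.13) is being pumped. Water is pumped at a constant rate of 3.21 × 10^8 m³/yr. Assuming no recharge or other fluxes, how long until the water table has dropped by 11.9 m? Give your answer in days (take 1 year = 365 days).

A = 77 km² = 7.7 × 10^7 m²
ΔV = Sy × A × Δh = 0.13 × 7.7 × 10^7 × 11.9 = 1.191 × 10^8 m³
Q = 3.21 × 10^8 m³/yr = 8.795 × 10^5 m³/d
t = ΔV / Q = 1.191 × 10^8 m³ / 8.795 × 10^5 m³/d = 135.4 d

t ≈ 135 days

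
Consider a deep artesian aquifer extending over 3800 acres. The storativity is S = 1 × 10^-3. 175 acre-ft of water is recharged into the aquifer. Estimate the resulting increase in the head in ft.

A = 3800 acres = 1.538 × 10^7 m²
ΔV = 175 acre-ft = 2.159 × 10^5 m³
Δh = ΔV / (S × A) = 2.159 × 10^5 m³ / (0.001 × 1.538 × 10^7 m²) = 14.04 m
Δh = 14.04 m = 46.05 ft

Δh ≈ 46.1 ft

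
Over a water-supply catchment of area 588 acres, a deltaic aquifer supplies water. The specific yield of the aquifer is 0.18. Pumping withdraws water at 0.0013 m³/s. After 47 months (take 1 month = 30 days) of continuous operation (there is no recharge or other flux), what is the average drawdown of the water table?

Δh ≈ 0.37 m

A = 588 acres = 2.38 × 10^6 m²
Q = 0.0013 m³/s = 112.3 m³/d
t = 47 months = 1410 d
ΔV = Q × t = 112.3 m³/d × 1410 d = 1.584 × 10^5 m³
Δh = ΔV / (Sy × A) = 1.584 × 10^5 / (0.18 × 2.38 × 10^6) = 0.3698 m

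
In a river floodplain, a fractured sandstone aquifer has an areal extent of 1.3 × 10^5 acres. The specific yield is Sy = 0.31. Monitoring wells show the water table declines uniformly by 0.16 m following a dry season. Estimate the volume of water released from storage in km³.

A = 1.3 × 10^5 acres = 5.261 × 10^8 m²
ΔV = Sy × A × Δh = 0.31 × 5.261 × 10^8 m² × 0.16 m = 2.609 × 10^7 m³
ΔV = 2.609 × 10^7 m³ = 0.02609 km³

ΔV ≈ 0.0261 km³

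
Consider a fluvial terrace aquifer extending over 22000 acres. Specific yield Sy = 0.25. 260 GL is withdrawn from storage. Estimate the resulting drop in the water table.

Δh ≈ 11.7 m

A = 22000 acres = 8.903 × 10^7 m²
ΔV = 260 GL = 2.6 × 10^8 m³
Δh = ΔV / (Sy × A) = 2.6 × 10^8 m³ / (0.25 × 8.903 × 10^7 m²) = 11.68 m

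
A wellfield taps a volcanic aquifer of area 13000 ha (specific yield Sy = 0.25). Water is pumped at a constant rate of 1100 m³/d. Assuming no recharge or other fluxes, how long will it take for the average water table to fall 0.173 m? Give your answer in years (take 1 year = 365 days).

t ≈ 14 years

A = 13000 ha = 1.3 × 10^8 m²
ΔV = Sy × A × Δh = 0.25 × 1.3 × 10^8 × 0.173 = 5.622 × 10^6 m³
t = ΔV / Q = 5.622 × 10^6 m³ / 1100 m³/d = 5111 d
t = 5111 d ≈ 14 years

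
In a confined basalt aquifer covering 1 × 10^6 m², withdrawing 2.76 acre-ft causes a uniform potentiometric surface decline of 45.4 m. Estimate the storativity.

ΔV = 2.76 acre-ft = 3404 m³
S = ΔV / (A × Δh) = 3404 m³ / (1 × 10^6 m² × 45.4 m) = 7.499 × 10^-5

S ≈ 7.5 × 10^-5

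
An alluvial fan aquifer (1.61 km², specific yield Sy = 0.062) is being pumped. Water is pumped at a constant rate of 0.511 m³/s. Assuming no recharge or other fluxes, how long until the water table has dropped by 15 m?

t ≈ 33.9 days

A = 1.61 km² = 1.61 × 10^6 m²
ΔV = Sy × A × Δh = 0.062 × 1.61 × 10^6 × 15 = 1.497 × 10^6 m³
Q = 0.511 m³/s = 44150 m³/d
t = ΔV / Q = 1.497 × 10^6 m³ / 44150 m³/d = 33.91 d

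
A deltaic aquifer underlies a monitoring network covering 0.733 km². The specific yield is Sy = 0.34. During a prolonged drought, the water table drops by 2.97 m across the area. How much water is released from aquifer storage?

A = 0.733 km² = 7.33 × 10^5 m²
ΔV = Sy × A × Δh = 0.34 × 7.33 × 10^5 m² × 2.97 m = 7.402 × 10^5 m³

ΔV ≈ 7.4 × 10^5 m³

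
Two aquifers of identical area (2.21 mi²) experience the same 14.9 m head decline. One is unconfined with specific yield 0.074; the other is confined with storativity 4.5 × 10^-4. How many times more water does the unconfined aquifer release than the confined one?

A = 2.21 mi² = 5.724 × 10^6 m²
Unconfined: ΔV_u = Sy × A × Δh = 0.074 × 5.724 × 10^6 × 14.9 = 6.311 × 10^6 m³
Confined: ΔV_c = S × A × Δh = 4.5 × 10^-4 × 5.724 × 10^6 × 14.9 = 38380 m³
Ratio = ΔV_u / ΔV_c = Sy / S = 0.074 / 4.5 × 10^-4 = 164.4

ΔV_u / ΔV_c ≈ 164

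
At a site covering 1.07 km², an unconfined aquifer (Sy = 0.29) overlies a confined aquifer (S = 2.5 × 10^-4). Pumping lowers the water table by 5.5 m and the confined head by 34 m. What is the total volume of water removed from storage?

A = 1.07 km² = 1.07 × 10^6 m²
Unconfined: ΔV_u = Sy × A × Δh_u = 0.29 × 1.07 × 10^6 × 5.5 = 1.707 × 10^6 m³
Confined: ΔV_c = S × A × Δh_c = 2.5 × 10^-4 × 1.07 × 10^6 × 34 = 9095 m³
Total ΔV = 1.707 × 10^6 + 9095 = 1.716 × 10^6 m³

ΔV ≈ 1.72 × 10^6 m³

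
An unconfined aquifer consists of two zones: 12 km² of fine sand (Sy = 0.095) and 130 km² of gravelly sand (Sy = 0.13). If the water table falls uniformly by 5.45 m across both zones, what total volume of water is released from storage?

ΔV ≈ 9.83 × 10^7 m³

A₁ = 12 km² = 1.2 × 10^7 m²; A₂ = 130 km² = 1.3 × 10^8 m²
ΔV₁ = 0.095 × 1.2 × 10^7 × 5.45 = 6.213 × 10^6 m³
ΔV₂ = 0.13 × 1.3 × 10^8 × 5.45 = 9.21 × 10^7 m³
ΔV = ΔV₁ + ΔV₂ = 9.832 × 10^7 m³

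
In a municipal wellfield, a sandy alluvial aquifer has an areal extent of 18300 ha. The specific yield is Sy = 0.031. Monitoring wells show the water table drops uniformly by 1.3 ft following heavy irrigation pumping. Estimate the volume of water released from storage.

ΔV ≈ 2.25 × 10^6 m³

A = 18300 ha = 1.83 × 10^8 m²
Δh = 1.3 ft = 0.3962 m
ΔV = Sy × A × Δh = 0.031 × 1.83 × 10^8 m² × 0.3962 m = 2.248 × 10^6 m³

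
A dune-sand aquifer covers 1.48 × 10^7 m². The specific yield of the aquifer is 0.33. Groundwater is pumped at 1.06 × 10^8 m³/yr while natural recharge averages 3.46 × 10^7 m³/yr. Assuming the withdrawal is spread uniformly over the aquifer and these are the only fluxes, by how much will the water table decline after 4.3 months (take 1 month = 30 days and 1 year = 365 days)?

Δh ≈ 5.17 m

Net abstraction = 1.06 × 10^8 − 3.46 × 10^7 = 7.14 × 10^7 m³/yr
Q_net = 7.14 × 10^7 m³/yr = 1.956 × 10^5 m³/d
t = 4.3 months = 129 d
ΔV = Q × t = 1.956 × 10^5 m³/d × 129 d = 2.523 × 10^7 m³
Δh = ΔV / (Sy × A) = 2.523 × 10^7 / (0.33 × 1.48 × 10^7) = 5.167 m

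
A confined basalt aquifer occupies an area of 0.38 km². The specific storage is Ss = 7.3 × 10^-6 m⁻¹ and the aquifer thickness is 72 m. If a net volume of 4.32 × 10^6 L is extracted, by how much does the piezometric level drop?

Δh ≈ 21.6 m

S = Ss × b = 7.3 × 10^-6 m⁻¹ × 72 m = 5.256 × 10^-4
A = 0.38 km² = 3.8 × 10^5 m²
ΔV = 4.32 × 10^6 L = 4320 m³
Δh = ΔV / (S × A) = 4320 m³ / (5.256 × 10^-4 × 3.8 × 10^5 m²) = 21.63 m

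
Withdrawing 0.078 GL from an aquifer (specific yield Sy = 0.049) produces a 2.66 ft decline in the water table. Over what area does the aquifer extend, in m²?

A ≈ 1.96 × 10^6 m²

Δh = 2.66 ft = 0.8108 m
ΔV = 0.078 GL = 78000 m³
A = ΔV / (Sy × Δh) = 78000 / (0.049 × 0.8108) = 1.963 × 10^6 m²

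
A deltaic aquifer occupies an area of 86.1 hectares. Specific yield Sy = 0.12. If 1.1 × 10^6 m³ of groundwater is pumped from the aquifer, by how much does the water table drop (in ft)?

A = 86.1 hectares = 8.61 × 10^5 m²
Δh = ΔV / (Sy × A) = 1.1 × 10^6 m³ / (0.12 × 8.61 × 10^5 m²) = 10.65 m
Δh = 10.65 m = 34.93 ft

Δh ≈ 34.9 ft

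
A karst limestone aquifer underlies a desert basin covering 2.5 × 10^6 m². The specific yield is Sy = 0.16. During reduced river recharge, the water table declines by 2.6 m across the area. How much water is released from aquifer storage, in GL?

ΔV = Sy × A × Δh = 0.16 × 2.5 × 10^6 m² × 2.6 m = 1.04 × 10^6 m³
ΔV = 1.04 × 10^6 m³ = 1.04 GL

ΔV ≈ 1.04 GL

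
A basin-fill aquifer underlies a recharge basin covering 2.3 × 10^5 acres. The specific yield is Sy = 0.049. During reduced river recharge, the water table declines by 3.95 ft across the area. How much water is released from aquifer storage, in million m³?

A = 2.3 × 10^5 acres = 9.308 × 10^8 m²
Δh = 3.95 ft = 1.204 m
ΔV = Sy × A × Δh = 0.049 × 9.308 × 10^8 m² × 1.204 m = 5.491 × 10^7 m³
ΔV = 5.491 × 10^7 m³ = 54.91 million m³

ΔV ≈ 54.9 million m³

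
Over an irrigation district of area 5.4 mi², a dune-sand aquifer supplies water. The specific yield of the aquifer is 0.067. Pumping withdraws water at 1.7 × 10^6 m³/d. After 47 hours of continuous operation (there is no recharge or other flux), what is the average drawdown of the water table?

A = 5.4 mi² = 1.399 × 10^7 m²
t = 47 hours = 1.958 d
ΔV = Q × t = 1.7 × 10^6 m³/d × 1.958 d = 3.329 × 10^6 m³
Δh = ΔV / (Sy × A) = 3.329 × 10^6 / (0.067 × 1.399 × 10^7) = 3.553 m

Δh ≈ 3.55 m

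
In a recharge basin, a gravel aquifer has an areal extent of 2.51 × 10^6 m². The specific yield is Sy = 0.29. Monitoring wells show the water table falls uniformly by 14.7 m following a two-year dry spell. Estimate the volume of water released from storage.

ΔV ≈ 1.07 × 10^7 m³

ΔV = Sy × A × Δh = 0.29 × 2.51 × 10^6 m² × 14.7 m = 1.07 × 10^7 m³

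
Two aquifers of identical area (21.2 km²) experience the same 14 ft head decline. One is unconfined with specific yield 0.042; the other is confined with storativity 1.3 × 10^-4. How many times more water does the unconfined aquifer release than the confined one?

ΔV_u / ΔV_c ≈ 323

A = 21.2 km² = 2.12 × 10^7 m²
Δh = 14 ft = 4.267 m
Unconfined: ΔV_u = Sy × A × Δh = 0.042 × 2.12 × 10^7 × 4.267 = 3.8 × 10^6 m³
Confined: ΔV_c = S × A × Δh = 1.3 × 10^-4 × 2.12 × 10^7 × 4.267 = 11760 m³
Ratio = ΔV_u / ΔV_c = Sy / S = 0.042 / 1.3 × 10^-4 = 323.1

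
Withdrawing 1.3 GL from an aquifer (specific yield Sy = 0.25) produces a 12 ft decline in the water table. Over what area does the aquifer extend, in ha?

Δh = 12 ft = 3.658 m
ΔV = 1.3 GL = 1.3 × 10^6 m³
A = ΔV / (Sy × Δh) = 1.3 × 10^6 / (0.25 × 3.658) = 1.422 × 10^6 m²
A = 1.422 × 10^6 m² = 142.2 ha

A ≈ 142 ha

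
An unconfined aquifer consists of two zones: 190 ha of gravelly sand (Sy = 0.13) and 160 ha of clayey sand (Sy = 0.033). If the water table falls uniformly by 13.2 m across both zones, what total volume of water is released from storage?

A₁ = 190 ha = 1.9 × 10^6 m²; A₂ = 160 ha = 1.6 × 10^6 m²
ΔV₁ = 0.13 × 1.9 × 10^6 × 13.2 = 3.26 × 10^6 m³
ΔV₂ = 0.033 × 1.6 × 10^6 × 13.2 = 6.97 × 10^5 m³
ΔV = ΔV₁ + ΔV₂ = 3.957 × 10^6 m³

ΔV ≈ 3.96 × 10^6 m³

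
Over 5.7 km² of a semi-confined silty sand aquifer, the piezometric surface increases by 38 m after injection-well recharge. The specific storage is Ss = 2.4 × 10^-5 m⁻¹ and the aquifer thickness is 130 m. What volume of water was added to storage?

ΔV ≈ 6.76 × 10^5 m³

S = Ss × b = 2.4 × 10^-5 m⁻¹ × 130 m = 3.12 × 10^-3
A = 5.7 km² = 5.7 × 10^6 m²
ΔV = S × A × Δh = 0.00312 × 5.7 × 10^6 m² × 38 m = 6.758 × 10^5 m³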